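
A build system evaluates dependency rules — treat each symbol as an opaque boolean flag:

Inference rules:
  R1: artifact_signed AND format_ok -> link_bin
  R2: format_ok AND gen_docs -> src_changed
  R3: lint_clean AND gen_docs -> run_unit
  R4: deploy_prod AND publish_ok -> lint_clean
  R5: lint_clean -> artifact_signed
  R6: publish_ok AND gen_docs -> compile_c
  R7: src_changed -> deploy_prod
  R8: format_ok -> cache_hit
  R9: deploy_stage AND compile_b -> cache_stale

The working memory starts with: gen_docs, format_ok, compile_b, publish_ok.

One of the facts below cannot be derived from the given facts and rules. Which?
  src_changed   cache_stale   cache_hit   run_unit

Round 1 — R2, R6, R8, derive src_changed, compile_c, cache_hit.
Round 2 — R7, derive deploy_prod.
Round 3 — R4, derive lint_clean.
Round 4 — R3, R5, derive run_unit, artifact_signed.
Round 5 — R1, derive link_bin.
Derived: run_unit (round 4), src_changed (round 1), cache_hit (round 1). cache_stale never appears in any round.

cache_stale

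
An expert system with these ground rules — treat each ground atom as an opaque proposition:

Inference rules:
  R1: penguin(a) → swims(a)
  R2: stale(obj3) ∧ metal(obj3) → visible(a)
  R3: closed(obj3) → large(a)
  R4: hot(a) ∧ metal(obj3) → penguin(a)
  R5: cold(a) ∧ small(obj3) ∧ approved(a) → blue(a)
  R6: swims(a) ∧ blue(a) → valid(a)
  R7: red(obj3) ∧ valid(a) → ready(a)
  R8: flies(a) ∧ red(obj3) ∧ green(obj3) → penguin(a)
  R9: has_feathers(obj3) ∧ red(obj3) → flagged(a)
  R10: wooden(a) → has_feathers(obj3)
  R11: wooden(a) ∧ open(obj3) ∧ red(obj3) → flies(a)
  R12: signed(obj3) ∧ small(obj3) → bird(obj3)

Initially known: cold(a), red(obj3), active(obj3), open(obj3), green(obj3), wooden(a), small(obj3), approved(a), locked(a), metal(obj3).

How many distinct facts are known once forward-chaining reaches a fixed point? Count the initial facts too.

Round 1: R5 [cold(a) ∧ small(obj3) ∧ approved(a) → blue(a)]; R10 [wooden(a) → has_feathers(obj3)]; R11 [wooden(a) ∧ open(obj3) ∧ red(obj3) → flies(a)]. Adds blue(a), has_feathers(obj3), flies(a).
Round 2: R8 [flies(a) ∧ red(obj3) ∧ green(obj3) → penguin(a)]; R9 [has_feathers(obj3) ∧ red(obj3) → flagged(a)]. Adds penguin(a), flagged(a).
Round 3: R1 [penguin(a) → swims(a)]. Adds swims(a).
Round 4: R6 [swims(a) ∧ blue(a) → valid(a)]. Adds valid(a).
Round 5: R7 [red(obj3) ∧ valid(a) → ready(a)]. Adds ready(a).
Closure: {active(obj3), approved(a), blue(a), cold(a), flagged(a), flies(a), green(obj3), has_feathers(obj3), locked(a), metal(obj3), open(obj3), penguin(a), ready(a), red(obj3), small(obj3), swims(a), valid(a), wooden(a)} — 18 facts.

18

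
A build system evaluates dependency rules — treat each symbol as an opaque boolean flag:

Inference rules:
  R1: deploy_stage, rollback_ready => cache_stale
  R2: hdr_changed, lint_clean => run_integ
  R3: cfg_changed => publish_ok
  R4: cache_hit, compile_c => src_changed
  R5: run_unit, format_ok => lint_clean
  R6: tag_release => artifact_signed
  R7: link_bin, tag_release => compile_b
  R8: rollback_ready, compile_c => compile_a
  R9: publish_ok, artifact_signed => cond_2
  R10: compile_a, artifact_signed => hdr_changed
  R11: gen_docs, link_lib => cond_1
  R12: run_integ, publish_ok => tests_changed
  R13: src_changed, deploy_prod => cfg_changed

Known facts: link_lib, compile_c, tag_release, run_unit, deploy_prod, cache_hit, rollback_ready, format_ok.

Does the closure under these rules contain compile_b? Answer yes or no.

no

[1] R4 [cache_hit, compile_c => src_changed]; R5 [run_unit, format_ok => lint_clean]; R6 [tag_release => artifact_signed]; R8 [rollback_ready, compile_c => compile_a]. ⇒ new: src_changed, lint_clean, artifact_signed, compile_a.
[2] R10 [compile_a, artifact_signed => hdr_changed]; R13 [src_changed, deploy_prod => cfg_changed]. ⇒ new: hdr_changed, cfg_changed.
[3] R2 [hdr_changed, lint_clean => run_integ]; R3 [cfg_changed => publish_ok]. ⇒ new: run_integ, publish_ok.
[4] R9 [publish_ok, artifact_signed => cond_2]; R12 [run_integ, publish_ok => tests_changed]. ⇒ new: cond_2, tests_changed.
Fixed point reached. compile_b is concluded only by R7; R7 needs link_bin (never derived).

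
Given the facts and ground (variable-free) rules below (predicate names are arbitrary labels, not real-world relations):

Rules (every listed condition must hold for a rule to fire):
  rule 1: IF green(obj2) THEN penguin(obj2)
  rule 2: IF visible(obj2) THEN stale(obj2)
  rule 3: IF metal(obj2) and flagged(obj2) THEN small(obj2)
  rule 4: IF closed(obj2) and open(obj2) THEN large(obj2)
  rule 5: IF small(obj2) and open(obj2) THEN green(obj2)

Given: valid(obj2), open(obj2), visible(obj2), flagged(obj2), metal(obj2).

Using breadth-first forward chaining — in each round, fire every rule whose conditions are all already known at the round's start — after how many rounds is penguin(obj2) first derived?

Round 1: rule 2 [IF visible(obj2) THEN stale(obj2)]; rule 3 [IF metal(obj2) and flagged(obj2) THEN small(obj2)]. Adds stale(obj2), small(obj2).
Round 2: rule 5 [IF small(obj2) and open(obj2) THEN green(obj2)]. Adds green(obj2).
Round 3: rule 1 [IF green(obj2) THEN penguin(obj2)]. Adds penguin(obj2).
penguin(obj2) first appears in round 3.

3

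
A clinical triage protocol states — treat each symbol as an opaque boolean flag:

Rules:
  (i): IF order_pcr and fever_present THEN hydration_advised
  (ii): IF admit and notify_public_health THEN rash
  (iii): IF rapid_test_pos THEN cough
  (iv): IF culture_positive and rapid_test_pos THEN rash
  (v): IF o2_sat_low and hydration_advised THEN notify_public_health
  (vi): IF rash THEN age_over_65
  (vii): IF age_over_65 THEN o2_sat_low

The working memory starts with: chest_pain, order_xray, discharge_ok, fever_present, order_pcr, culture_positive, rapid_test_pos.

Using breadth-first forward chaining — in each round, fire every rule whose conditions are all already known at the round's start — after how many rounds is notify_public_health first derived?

[1] (i) [IF order_pcr and fever_present THEN hydration_advised]; (iii) [IF rapid_test_pos THEN cough]; (iv) [IF culture_positive and rapid_test_pos THEN rash]. ⇒ new: hydration_advised, cough, rash.
[2] (vi) [IF rash THEN age_over_65]. ⇒ new: age_over_65.
[3] (vii) [IF age_over_65 THEN o2_sat_low]. ⇒ new: o2_sat_low.
[4] (v) [IF o2_sat_low and hydration_advised THEN notify_public_health]. ⇒ new: notify_public_health.
notify_public_health first appears in round 4.

4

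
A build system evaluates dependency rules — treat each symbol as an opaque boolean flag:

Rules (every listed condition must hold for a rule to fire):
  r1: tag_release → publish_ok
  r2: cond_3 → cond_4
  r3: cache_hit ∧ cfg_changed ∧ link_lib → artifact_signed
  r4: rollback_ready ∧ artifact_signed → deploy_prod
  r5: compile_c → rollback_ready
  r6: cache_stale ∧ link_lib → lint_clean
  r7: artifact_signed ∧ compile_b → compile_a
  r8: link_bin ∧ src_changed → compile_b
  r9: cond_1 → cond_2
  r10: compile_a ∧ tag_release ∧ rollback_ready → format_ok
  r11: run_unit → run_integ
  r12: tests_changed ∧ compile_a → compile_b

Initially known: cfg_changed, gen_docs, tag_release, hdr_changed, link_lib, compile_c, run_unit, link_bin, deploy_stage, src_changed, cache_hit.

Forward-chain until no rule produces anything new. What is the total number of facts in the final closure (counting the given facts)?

19

Round 1: r1 [tag_release → publish_ok]; r3 [cache_hit ∧ cfg_changed ∧ link_lib → artifact_signed]; r5 [compile_c → rollback_ready]; r8 [link_bin ∧ src_changed → compile_b]; r11 [run_unit → run_integ]. New: publish_ok, artifact_signed, rollback_ready, compile_b, run_integ.
Round 2: r4 [rollback_ready ∧ artifact_signed → deploy_prod]; r7 [artifact_signed ∧ compile_b → compile_a]. New: deploy_prod, compile_a.
Round 3: r10 [compile_a ∧ tag_release ∧ rollback_ready → format_ok]. New: format_ok.
Closure: {artifact_signed, cache_hit, cfg_changed, compile_a, compile_b, compile_c, deploy_prod, deploy_stage, format_ok, gen_docs, hdr_changed, link_bin, link_lib, publish_ok, rollback_ready, run_integ, run_unit, src_changed, tag_release} — 19 facts.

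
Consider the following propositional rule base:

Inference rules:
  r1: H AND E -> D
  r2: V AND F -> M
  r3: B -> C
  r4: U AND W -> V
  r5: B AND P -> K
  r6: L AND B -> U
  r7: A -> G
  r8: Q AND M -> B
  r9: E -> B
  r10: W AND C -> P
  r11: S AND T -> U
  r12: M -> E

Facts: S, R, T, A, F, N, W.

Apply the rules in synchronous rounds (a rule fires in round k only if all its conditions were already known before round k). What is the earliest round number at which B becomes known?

Round 1 fires r7, r11, giving G, U.
Round 2 fires r4, giving V.
Round 3 fires r2, giving M.
Round 4 fires r12, giving E.
Round 5 fires r9, giving B.
B first appears in round 5.

5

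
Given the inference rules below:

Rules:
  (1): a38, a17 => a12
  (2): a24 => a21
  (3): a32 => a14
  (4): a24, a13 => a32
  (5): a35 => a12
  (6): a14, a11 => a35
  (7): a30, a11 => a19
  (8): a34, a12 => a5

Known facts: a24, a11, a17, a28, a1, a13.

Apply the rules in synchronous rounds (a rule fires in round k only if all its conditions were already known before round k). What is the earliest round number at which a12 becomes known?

4

Round 1 fires (2), (4), giving a21, a32.
Round 2 fires (3), giving a14.
Round 3 fires (6), giving a35.
Round 4 fires (5), giving a12.
a12 first appears in round 4.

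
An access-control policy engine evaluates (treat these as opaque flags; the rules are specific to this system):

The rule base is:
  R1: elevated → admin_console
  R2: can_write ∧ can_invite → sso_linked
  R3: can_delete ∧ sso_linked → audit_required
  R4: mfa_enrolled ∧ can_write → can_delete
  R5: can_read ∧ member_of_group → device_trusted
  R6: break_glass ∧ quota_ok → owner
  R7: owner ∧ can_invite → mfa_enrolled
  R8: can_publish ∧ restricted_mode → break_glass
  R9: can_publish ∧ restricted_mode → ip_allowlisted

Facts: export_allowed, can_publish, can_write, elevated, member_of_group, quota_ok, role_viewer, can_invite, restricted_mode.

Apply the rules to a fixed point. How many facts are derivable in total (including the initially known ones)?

[1] R1 [elevated → admin_console]; R2 [can_write ∧ can_invite → sso_linked]; R8 [can_publish ∧ restricted_mode → break_glass]; R9 [can_publish ∧ restricted_mode → ip_allowlisted]. ⇒ new: admin_console, sso_linked, break_glass, ip_allowlisted.
[2] R6 [break_glass ∧ quota_ok → owner]. ⇒ new: owner.
[3] R7 [owner ∧ can_invite → mfa_enrolled]. ⇒ new: mfa_enrolled.
[4] R4 [mfa_enrolled ∧ can_write → can_delete]. ⇒ new: can_delete.
[5] R3 [can_delete ∧ sso_linked → audit_required]. ⇒ new: audit_required.
Closure: {admin_console, audit_required, break_glass, can_delete, can_invite, can_publish, can_write, elevated, export_allowed, ip_allowlisted, member_of_group, mfa_enrolled, owner, quota_ok, restricted_mode, role_viewer, sso_linked} — 17 facts.

17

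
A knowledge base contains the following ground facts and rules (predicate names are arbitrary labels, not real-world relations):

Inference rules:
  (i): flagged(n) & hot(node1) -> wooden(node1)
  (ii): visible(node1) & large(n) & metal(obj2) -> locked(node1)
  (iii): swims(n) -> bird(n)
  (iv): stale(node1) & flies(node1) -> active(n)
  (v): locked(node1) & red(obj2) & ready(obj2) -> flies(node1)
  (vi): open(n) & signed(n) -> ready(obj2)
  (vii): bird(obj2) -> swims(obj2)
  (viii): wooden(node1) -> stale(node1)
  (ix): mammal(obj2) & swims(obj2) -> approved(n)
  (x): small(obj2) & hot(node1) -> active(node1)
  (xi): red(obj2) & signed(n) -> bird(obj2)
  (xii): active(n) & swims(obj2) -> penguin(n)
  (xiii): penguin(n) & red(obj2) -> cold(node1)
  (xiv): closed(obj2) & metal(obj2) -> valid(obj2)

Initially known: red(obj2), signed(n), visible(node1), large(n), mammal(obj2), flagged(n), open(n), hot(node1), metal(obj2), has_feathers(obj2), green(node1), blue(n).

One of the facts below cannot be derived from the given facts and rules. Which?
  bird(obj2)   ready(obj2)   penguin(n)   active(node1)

active(node1)

Round 1: (i) [flagged(n) & hot(node1) -> wooden(node1)]; (ii) [visible(node1) & large(n) & metal(obj2) -> locked(node1)]; (vi) [open(n) & signed(n) -> ready(obj2)]; (xi) [red(obj2) & signed(n) -> bird(obj2)]. New: wooden(node1), locked(node1), ready(obj2), bird(obj2).
Round 2: (v) [locked(node1) & red(obj2) & ready(obj2) -> flies(node1)]; (vii) [bird(obj2) -> swims(obj2)]; (viii) [wooden(node1) -> stale(node1)]. New: flies(node1), swims(obj2), stale(node1).
Round 3: (iv) [stale(node1) & flies(node1) -> active(n)]; (ix) [mammal(obj2) & swims(obj2) -> approved(n)]. New: active(n), approved(n).
Round 4: (xii) [active(n) & swims(obj2) -> penguin(n)]. New: penguin(n).
Round 5: (xiii) [penguin(n) & red(obj2) -> cold(node1)]. New: cold(node1).
Derived: penguin(n) (round 4), ready(obj2) (round 1), bird(obj2) (round 1). active(node1) never appears in any round.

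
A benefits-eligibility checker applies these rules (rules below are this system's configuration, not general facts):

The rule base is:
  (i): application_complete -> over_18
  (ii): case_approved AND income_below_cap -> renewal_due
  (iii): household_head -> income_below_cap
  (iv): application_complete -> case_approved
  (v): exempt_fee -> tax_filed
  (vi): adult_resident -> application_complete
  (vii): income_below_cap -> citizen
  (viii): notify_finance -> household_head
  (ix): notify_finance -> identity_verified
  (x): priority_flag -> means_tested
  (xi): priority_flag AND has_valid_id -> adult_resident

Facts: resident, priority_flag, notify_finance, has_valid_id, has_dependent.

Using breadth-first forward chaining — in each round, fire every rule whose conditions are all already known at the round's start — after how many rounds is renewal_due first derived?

Round 1: (viii) [notify_finance -> household_head]; (ix) [notify_finance -> identity_verified]; (x) [priority_flag -> means_tested]; (xi) [priority_flag AND has_valid_id -> adult_resident]. Adds household_head, identity_verified, means_tested, adult_resident.
Round 2: (iii) [household_head -> income_below_cap]; (vi) [adult_resident -> application_complete]. Adds income_below_cap, application_complete.
Round 3: (i) [application_complete -> over_18]; (iv) [application_complete -> case_approved]; (vii) [income_below_cap -> citizen]. Adds over_18, case_approved, citizen.
Round 4: (ii) [case_approved AND income_below_cap -> renewal_due]. Adds renewal_due.
renewal_due first appears in round 4.

4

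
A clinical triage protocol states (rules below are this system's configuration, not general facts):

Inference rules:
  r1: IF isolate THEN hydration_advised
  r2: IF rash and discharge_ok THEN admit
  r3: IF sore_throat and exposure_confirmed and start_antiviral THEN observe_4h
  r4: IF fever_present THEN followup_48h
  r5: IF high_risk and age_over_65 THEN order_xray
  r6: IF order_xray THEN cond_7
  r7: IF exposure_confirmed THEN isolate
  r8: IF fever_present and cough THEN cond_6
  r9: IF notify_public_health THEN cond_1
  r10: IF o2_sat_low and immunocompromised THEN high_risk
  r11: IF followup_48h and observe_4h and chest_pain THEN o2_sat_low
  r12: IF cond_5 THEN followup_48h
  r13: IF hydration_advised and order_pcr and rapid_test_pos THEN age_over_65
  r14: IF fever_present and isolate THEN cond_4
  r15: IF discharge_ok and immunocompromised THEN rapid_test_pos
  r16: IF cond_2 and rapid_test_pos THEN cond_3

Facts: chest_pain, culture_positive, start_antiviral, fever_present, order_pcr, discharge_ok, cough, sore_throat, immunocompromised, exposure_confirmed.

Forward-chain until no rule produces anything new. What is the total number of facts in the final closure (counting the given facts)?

Round 1: r3 [IF sore_throat and exposure_confirmed and start_antiviral THEN observe_4h]; r4 [IF fever_present THEN followup_48h]; r7 [IF exposure_confirmed THEN isolate]; r8 [IF fever_present and cough THEN cond_6]; r15 [IF discharge_ok and immunocompromised THEN rapid_test_pos]. Adds observe_4h, followup_48h, isolate, cond_6, rapid_test_pos.
Round 2: r1 [IF isolate THEN hydration_advised]; r11 [IF followup_48h and observe_4h and chest_pain THEN o2_sat_low]; r14 [IF fever_present and isolate THEN cond_4]. Adds hydration_advised, o2_sat_low, cond_4.
Round 3: r10 [IF o2_sat_low and immunocompromised THEN high_risk]; r13 [IF hydration_advised and order_pcr and rapid_test_pos THEN age_over_65]. Adds high_risk, age_over_65.
Round 4: r5 [IF high_risk and age_over_65 THEN order_xray]. Adds order_xray.
Round 5: r6 [IF order_xray THEN cond_7]. Adds cond_7.
Closure: {age_over_65, chest_pain, cond_4, cond_6, cond_7, cough, culture_positive, discharge_ok, exposure_confirmed, fever_present, followup_48h, high_risk, hydration_advised, immunocompromised, isolate, o2_sat_low, observe_4h, order_pcr, order_xray, rapid_test_pos, sore_throat, start_antiviral} — 22 facts.

22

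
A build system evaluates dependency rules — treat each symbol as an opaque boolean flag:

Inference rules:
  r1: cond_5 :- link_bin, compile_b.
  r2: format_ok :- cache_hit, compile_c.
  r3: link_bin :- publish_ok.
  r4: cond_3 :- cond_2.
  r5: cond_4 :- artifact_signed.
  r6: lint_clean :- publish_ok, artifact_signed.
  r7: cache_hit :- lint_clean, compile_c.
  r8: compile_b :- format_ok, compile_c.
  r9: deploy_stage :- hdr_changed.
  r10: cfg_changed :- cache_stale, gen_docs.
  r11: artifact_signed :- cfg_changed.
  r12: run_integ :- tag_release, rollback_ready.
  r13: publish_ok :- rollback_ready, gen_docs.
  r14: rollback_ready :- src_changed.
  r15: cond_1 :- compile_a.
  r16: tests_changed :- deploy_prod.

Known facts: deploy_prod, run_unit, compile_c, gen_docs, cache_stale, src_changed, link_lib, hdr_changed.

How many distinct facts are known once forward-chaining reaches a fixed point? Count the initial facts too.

Round 1: r9 [deploy_stage :- hdr_changed.]; r10 [cfg_changed :- cache_stale, gen_docs.]; r14 [rollback_ready :- src_changed.]; r16 [tests_changed :- deploy_prod.]. Adds deploy_stage, cfg_changed, rollback_ready, tests_changed.
Round 2: r11 [artifact_signed :- cfg_changed.]; r13 [publish_ok :- rollback_ready, gen_docs.]. Adds artifact_signed, publish_ok.
Round 3: r3 [link_bin :- publish_ok.]; r5 [cond_4 :- artifact_signed.]; r6 [lint_clean :- publish_ok, artifact_signed.]. Adds link_bin, cond_4, lint_clean.
Round 4: r7 [cache_hit :- lint_clean, compile_c.]. Adds cache_hit.
Round 5: r2 [format_ok :- cache_hit, compile_c.]. Adds format_ok.
Round 6: r8 [compile_b :- format_ok, compile_c.]. Adds compile_b.
Round 7: r1 [cond_5 :- link_bin, compile_b.]. Adds cond_5.
Closure: {artifact_signed, cache_hit, cache_stale, cfg_changed, compile_b, compile_c, cond_4, cond_5, deploy_prod, deploy_stage, format_ok, gen_docs, hdr_changed, link_bin, link_lib, lint_clean, publish_ok, rollback_ready, run_unit, src_changed, tests_changed} — 21 facts.

21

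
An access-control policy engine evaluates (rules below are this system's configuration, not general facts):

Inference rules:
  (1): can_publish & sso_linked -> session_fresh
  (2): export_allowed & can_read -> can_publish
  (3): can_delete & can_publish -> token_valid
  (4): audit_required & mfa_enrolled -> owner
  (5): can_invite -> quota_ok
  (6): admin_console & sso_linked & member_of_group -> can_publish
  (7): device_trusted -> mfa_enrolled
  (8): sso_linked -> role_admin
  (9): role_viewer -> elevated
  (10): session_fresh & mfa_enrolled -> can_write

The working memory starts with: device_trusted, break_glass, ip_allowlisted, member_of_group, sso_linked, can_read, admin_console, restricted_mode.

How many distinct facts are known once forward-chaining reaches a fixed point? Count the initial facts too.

13

[1] (6) [admin_console & sso_linked & member_of_group -> can_publish]; (7) [device_trusted -> mfa_enrolled]; (8) [sso_linked -> role_admin]. ⇒ new: can_publish, mfa_enrolled, role_admin.
[2] (1) [can_publish & sso_linked -> session_fresh]. ⇒ new: session_fresh.
[3] (10) [session_fresh & mfa_enrolled -> can_write]. ⇒ new: can_write.
Closure: {admin_console, break_glass, can_publish, can_read, can_write, device_trusted, ip_allowlisted, member_of_group, mfa_enrolled, restricted_mode, role_admin, session_fresh, sso_linked} — 13 facts.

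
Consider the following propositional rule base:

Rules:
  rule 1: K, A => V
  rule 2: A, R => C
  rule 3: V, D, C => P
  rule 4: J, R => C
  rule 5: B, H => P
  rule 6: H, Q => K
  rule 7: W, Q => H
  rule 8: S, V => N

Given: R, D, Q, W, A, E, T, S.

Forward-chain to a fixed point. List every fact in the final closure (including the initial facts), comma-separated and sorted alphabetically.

Round 1 fires rule 2, rule 7, giving C, H.
Round 2 fires rule 6, giving K.
Round 3 fires rule 1, giving V.
Round 4 fires rule 3, rule 8, giving P, N.

A, C, D, E, H, K, N, P, Q, R, S, T, V, W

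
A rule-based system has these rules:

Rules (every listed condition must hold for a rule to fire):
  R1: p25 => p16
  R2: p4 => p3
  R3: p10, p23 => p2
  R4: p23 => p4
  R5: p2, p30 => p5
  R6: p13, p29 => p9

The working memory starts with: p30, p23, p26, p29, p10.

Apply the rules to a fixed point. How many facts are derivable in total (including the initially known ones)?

Round 1 fires R3, R4, giving p2, p4.
Round 2 fires R2, R5, giving p3, p5.
Closure: {p10, p2, p23, p26, p29, p3, p30, p4, p5} — 9 facts.

9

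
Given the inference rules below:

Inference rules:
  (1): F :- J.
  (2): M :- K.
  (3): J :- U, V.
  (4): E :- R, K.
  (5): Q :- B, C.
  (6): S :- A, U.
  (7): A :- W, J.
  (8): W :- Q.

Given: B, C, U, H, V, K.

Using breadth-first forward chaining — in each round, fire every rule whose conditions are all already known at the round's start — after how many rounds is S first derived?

4

[1] (2) [M :- K.]; (3) [J :- U, V.]; (5) [Q :- B, C.]. ⇒ new: M, J, Q.
[2] (1) [F :- J.]; (8) [W :- Q.]. ⇒ new: F, W.
[3] (7) [A :- W, J.]. ⇒ new: A.
[4] (6) [S :- A, U.]. ⇒ new: S.
S first appears in round 4.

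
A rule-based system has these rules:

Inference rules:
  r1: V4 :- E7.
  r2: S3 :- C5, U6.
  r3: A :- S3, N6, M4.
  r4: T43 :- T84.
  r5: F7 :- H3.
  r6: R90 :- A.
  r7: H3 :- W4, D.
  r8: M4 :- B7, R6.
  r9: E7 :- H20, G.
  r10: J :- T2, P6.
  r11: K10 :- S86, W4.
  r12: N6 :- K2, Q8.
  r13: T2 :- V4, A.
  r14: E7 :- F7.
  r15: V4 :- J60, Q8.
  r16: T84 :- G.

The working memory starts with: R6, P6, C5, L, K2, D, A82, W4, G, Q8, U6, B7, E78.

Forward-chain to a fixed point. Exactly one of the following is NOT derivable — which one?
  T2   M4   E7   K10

K10

Round 1: r2 [S3 :- C5, U6.]; r7 [H3 :- W4, D.]; r8 [M4 :- B7, R6.]; r12 [N6 :- K2, Q8.]; r16 [T84 :- G.]. New: S3, H3, M4, N6, T84.
Round 2: r3 [A :- S3, N6, M4.]; r4 [T43 :- T84.]; r5 [F7 :- H3.]. New: A, T43, F7.
Round 3: r6 [R90 :- A.]; r14 [E7 :- F7.]. New: R90, E7.
Round 4: r1 [V4 :- E7.]. New: V4.
Round 5: r13 [T2 :- V4, A.]. New: T2.
Round 6: r10 [J :- T2, P6.]. New: J.
Derived: T2 (round 5), M4 (round 1), E7 (round 3). K10 never appears in any round.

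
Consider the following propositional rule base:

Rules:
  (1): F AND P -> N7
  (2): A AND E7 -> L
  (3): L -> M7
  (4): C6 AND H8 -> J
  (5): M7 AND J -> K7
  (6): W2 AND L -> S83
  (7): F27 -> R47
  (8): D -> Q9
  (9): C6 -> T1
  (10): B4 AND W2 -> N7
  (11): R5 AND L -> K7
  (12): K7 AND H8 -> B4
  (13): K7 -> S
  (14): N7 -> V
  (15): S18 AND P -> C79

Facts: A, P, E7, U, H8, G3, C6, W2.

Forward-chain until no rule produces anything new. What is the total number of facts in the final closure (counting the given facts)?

18

[1] (2) [A AND E7 -> L]; (4) [C6 AND H8 -> J]; (9) [C6 -> T1]. ⇒ new: L, J, T1.
[2] (3) [L -> M7]; (6) [W2 AND L -> S83]. ⇒ new: M7, S83.
[3] (5) [M7 AND J -> K7]. ⇒ new: K7.
[4] (12) [K7 AND H8 -> B4]; (13) [K7 -> S]. ⇒ new: B4, S.
[5] (10) [B4 AND W2 -> N7]. ⇒ new: N7.
[6] (14) [N7 -> V]. ⇒ new: V.
Closure: {A, B4, C6, E7, G3, H8, J, K7, L, M7, N7, P, S, S83, T1, U, V, W2} — 18 facts.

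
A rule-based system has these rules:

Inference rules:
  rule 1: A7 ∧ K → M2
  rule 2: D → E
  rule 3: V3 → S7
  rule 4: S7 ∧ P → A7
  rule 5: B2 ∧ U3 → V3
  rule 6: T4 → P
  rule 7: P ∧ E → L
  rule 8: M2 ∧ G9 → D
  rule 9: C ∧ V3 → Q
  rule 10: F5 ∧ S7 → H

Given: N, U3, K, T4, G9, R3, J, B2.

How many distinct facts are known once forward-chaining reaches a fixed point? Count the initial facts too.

16

Round 1: rule 5 [B2 ∧ U3 → V3]; rule 6 [T4 → P]. Adds V3, P.
Round 2: rule 3 [V3 → S7]. Adds S7.
Round 3: rule 4 [S7 ∧ P → A7]. Adds A7.
Round 4: rule 1 [A7 ∧ K → M2]. Adds M2.
Round 5: rule 8 [M2 ∧ G9 → D]. Adds D.
Round 6: rule 2 [D → E]. Adds E.
Round 7: rule 7 [P ∧ E → L]. Adds L.
Closure: {A7, B2, D, E, G9, J, K, L, M2, N, P, R3, S7, T4, U3, V3} — 16 facts.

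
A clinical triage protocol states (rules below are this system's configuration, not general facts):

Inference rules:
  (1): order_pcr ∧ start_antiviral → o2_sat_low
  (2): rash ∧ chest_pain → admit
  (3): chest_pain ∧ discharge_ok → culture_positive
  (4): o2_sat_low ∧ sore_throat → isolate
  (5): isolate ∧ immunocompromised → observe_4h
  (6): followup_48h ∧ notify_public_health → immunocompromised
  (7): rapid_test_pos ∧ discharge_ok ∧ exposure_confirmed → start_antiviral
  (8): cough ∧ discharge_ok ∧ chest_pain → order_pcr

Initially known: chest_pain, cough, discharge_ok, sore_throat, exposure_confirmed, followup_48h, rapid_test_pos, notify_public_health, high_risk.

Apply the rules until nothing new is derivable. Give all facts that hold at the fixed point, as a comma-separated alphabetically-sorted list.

chest_pain, cough, culture_positive, discharge_ok, exposure_confirmed, followup_48h, high_risk, immunocompromised, isolate, notify_public_health, o2_sat_low, observe_4h, order_pcr, rapid_test_pos, sore_throat, start_antiviral

Round 1: (3) [chest_pain ∧ discharge_ok → culture_positive]; (6) [followup_48h ∧ notify_public_health → immunocompromised]; (7) [rapid_test_pos ∧ discharge_ok ∧ exposure_confirmed → start_antiviral]; (8) [cough ∧ discharge_ok ∧ chest_pain → order_pcr]. Adds culture_positive, immunocompromised, start_antiviral, order_pcr.
Round 2: (1) [order_pcr ∧ start_antiviral → o2_sat_low]. Adds o2_sat_low.
Round 3: (4) [o2_sat_low ∧ sore_throat → isolate]. Adds isolate.
Round 4: (5) [isolate ∧ immunocompromised → observe_4h]. Adds observe_4h.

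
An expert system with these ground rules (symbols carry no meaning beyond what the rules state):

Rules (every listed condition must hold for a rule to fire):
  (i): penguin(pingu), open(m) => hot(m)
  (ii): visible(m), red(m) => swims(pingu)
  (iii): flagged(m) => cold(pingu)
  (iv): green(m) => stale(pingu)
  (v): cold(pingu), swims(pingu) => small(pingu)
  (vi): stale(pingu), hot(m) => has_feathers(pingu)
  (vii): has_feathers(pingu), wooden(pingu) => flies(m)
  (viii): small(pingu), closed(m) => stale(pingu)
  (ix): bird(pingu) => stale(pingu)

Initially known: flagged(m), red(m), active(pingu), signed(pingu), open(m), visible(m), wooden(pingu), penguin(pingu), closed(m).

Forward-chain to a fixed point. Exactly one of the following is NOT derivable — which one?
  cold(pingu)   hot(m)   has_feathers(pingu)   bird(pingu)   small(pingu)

bird(pingu)

Round 1 — (i), (ii), (iii), derive hot(m), swims(pingu), cold(pingu).
Round 2 — (v), derive small(pingu).
Round 3 — (viii), derive stale(pingu).
Round 4 — (vi), derive has_feathers(pingu).
Round 5 — (vii), derive flies(m).
Derived: cold(pingu) (round 1), small(pingu) (round 2), has_feathers(pingu) (round 4), hot(m) (round 1). bird(pingu) never appears in any round.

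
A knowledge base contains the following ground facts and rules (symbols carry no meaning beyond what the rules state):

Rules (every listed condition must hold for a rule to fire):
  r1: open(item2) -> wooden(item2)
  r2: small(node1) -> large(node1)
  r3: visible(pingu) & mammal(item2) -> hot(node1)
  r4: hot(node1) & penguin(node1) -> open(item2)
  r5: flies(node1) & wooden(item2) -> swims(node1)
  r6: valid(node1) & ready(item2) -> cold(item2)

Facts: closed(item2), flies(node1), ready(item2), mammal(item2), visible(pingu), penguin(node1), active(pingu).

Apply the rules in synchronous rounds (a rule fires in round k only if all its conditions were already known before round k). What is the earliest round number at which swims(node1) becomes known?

[1] r3 [visible(pingu) & mammal(item2) -> hot(node1)]. ⇒ new: hot(node1).
[2] r4 [hot(node1) & penguin(node1) -> open(item2)]. ⇒ new: open(item2).
[3] r1 [open(item2) -> wooden(item2)]. ⇒ new: wooden(item2).
[4] r5 [flies(node1) & wooden(item2) -> swims(node1)]. ⇒ new: swims(node1).
swims(node1) first appears in round 4.

4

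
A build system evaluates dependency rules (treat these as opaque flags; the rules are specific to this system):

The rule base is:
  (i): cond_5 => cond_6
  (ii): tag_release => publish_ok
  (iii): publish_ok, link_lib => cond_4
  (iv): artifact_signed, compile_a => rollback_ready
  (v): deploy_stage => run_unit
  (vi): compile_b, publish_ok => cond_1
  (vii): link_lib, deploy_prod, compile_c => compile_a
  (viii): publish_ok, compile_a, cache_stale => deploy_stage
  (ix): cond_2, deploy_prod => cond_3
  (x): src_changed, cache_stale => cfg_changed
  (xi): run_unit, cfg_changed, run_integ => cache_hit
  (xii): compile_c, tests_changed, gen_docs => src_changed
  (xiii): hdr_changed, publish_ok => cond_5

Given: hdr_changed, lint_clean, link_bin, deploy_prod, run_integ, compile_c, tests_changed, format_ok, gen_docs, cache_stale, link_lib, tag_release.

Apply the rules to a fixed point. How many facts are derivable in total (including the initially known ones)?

Round 1: (ii) [tag_release => publish_ok]; (vii) [link_lib, deploy_prod, compile_c => compile_a]; (xii) [compile_c, tests_changed, gen_docs => src_changed]. New: publish_ok, compile_a, src_changed.
Round 2: (iii) [publish_ok, link_lib => cond_4]; (viii) [publish_ok, compile_a, cache_stale => deploy_stage]; (x) [src_changed, cache_stale => cfg_changed]; (xiii) [hdr_changed, publish_ok => cond_5]. New: cond_4, deploy_stage, cfg_changed, cond_5.
Round 3: (i) [cond_5 => cond_6]; (v) [deploy_stage => run_unit]. New: cond_6, run_unit.
Round 4: (xi) [run_unit, cfg_changed, run_integ => cache_hit]. New: cache_hit.
Closure: {cache_hit, cache_stale, cfg_changed, compile_a, compile_c, cond_4, cond_5, cond_6, deploy_prod, deploy_stage, format_ok, gen_docs, hdr_changed, link_bin, link_lib, lint_clean, publish_ok, run_integ, run_unit, src_changed, tag_release, tests_changed} — 22 facts.

22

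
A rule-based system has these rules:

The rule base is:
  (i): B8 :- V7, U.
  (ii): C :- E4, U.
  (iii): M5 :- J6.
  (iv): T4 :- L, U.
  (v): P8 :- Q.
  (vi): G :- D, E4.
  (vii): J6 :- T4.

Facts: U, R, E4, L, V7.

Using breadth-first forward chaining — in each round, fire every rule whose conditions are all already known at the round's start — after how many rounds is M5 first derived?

Round 1: (i) [B8 :- V7, U.]; (ii) [C :- E4, U.]; (iv) [T4 :- L, U.]. Adds B8, C, T4.
Round 2: (vii) [J6 :- T4.]. Adds J6.
Round 3: (iii) [M5 :- J6.]. Adds M5.
M5 first appears in round 3.

3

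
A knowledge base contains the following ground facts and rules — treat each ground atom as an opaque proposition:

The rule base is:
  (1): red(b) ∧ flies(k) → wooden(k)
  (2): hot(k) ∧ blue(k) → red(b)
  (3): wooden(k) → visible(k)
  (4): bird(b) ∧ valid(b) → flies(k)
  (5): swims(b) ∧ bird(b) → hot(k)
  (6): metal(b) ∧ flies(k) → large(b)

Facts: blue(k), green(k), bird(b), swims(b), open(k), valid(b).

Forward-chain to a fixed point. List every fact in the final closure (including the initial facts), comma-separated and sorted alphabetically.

bird(b), blue(k), flies(k), green(k), hot(k), open(k), red(b), swims(b), valid(b), visible(k), wooden(k)

Round 1: (4) [bird(b) ∧ valid(b) → flies(k)]; (5) [swims(b) ∧ bird(b) → hot(k)]. New: flies(k), hot(k).
Round 2: (2) [hot(k) ∧ blue(k) → red(b)]. New: red(b).
Round 3: (1) [red(b) ∧ flies(k) → wooden(k)]. New: wooden(k).
Round 4: (3) [wooden(k) → visible(k)]. New: visible(k).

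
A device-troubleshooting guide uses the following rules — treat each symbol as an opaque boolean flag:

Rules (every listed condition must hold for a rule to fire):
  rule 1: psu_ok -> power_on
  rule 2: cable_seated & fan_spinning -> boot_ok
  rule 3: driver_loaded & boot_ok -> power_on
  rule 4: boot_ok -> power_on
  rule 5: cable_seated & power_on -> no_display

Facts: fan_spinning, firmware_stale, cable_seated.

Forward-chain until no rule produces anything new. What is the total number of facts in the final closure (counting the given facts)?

Round 1: rule 2 [cable_seated & fan_spinning -> boot_ok]. New: boot_ok.
Round 2: rule 4 [boot_ok -> power_on]. New: power_on.
Round 3: rule 5 [cable_seated & power_on -> no_display]. New: no_display.
Closure: {boot_ok, cable_seated, fan_spinning, firmware_stale, no_display, power_on} — 6 facts.

6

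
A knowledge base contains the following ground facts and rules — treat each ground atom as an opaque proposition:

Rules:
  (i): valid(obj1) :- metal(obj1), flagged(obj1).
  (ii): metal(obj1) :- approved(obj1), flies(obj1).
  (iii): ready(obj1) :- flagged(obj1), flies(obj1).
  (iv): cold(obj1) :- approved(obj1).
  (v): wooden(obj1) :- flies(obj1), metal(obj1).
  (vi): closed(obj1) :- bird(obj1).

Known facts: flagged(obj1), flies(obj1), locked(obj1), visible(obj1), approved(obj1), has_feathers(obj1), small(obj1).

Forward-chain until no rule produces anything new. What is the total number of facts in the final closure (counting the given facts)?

Round 1: (ii) [metal(obj1) :- approved(obj1), flies(obj1).]; (iii) [ready(obj1) :- flagged(obj1), flies(obj1).]; (iv) [cold(obj1) :- approved(obj1).]. Adds metal(obj1), ready(obj1), cold(obj1).
Round 2: (i) [valid(obj1) :- metal(obj1), flagged(obj1).]; (v) [wooden(obj1) :- flies(obj1), metal(obj1).]. Adds valid(obj1), wooden(obj1).
Closure: {approved(obj1), cold(obj1), flagged(obj1), flies(obj1), has_feathers(obj1), locked(obj1), metal(obj1), ready(obj1), small(obj1), valid(obj1), visible(obj1), wooden(obj1)} — 12 facts.

12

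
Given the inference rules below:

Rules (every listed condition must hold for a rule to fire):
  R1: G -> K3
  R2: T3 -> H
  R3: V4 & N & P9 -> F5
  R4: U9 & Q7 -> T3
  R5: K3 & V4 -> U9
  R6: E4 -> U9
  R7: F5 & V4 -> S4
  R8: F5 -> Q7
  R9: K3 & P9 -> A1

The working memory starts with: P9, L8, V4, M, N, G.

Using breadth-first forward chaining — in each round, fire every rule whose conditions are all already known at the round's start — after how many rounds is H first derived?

4

Round 1: R1 [G -> K3]; R3 [V4 & N & P9 -> F5]. New: K3, F5.
Round 2: R5 [K3 & V4 -> U9]; R7 [F5 & V4 -> S4]; R8 [F5 -> Q7]; R9 [K3 & P9 -> A1]. New: U9, S4, Q7, A1.
Round 3: R4 [U9 & Q7 -> T3]. New: T3.
Round 4: R2 [T3 -> H]. New: H.
H first appears in round 4.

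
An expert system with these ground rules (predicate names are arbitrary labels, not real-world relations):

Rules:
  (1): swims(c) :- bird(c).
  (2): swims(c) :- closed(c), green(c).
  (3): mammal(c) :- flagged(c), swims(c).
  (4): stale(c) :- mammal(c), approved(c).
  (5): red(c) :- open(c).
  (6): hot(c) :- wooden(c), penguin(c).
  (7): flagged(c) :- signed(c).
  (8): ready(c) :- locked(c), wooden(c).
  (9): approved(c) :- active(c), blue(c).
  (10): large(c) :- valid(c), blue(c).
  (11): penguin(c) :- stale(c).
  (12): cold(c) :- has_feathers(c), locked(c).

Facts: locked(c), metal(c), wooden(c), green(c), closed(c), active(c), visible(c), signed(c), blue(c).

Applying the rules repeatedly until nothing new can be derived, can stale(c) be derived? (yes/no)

Round 1: (2) [swims(c) :- closed(c), green(c).]; (7) [flagged(c) :- signed(c).]; (8) [ready(c) :- locked(c), wooden(c).]; (9) [approved(c) :- active(c), blue(c).]. Adds swims(c), flagged(c), ready(c), approved(c).
Round 2: (3) [mammal(c) :- flagged(c), swims(c).]. Adds mammal(c).
Round 3: (4) [stale(c) :- mammal(c), approved(c).]. Adds stale(c).
Round 4: (11) [penguin(c) :- stale(c).]. Adds penguin(c).
Round 5: (6) [hot(c) :- wooden(c), penguin(c).]. Adds hot(c).
stale(c) appears in round 3, so it is derivable.

yes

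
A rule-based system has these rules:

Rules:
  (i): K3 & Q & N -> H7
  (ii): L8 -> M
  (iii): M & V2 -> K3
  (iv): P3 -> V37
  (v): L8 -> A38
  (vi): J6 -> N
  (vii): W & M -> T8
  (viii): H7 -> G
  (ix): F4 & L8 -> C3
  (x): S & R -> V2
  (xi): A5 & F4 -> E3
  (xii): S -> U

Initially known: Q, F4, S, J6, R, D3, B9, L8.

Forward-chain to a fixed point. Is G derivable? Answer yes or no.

yes

Round 1 — (ii), (v), (vi), (ix), (x), (xii), derive M, A38, N, C3, V2, U.
Round 2 — (iii), derive K3.
Round 3 — (i), derive H7.
Round 4 — (viii), derive G.
G appears in round 4, so it is derivable.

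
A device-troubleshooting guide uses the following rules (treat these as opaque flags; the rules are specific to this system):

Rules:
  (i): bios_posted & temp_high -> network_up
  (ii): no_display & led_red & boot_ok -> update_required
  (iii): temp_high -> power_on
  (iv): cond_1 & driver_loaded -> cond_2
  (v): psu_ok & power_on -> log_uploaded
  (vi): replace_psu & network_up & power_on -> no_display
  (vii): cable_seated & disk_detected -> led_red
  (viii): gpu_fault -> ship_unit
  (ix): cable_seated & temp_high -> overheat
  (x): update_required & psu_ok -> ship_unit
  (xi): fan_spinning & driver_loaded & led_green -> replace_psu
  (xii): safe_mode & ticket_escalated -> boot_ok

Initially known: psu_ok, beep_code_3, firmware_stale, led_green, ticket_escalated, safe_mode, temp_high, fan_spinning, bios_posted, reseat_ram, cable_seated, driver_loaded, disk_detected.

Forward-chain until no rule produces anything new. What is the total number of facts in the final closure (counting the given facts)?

23

Round 1 — (i), (iii), (vii), (ix), (xi), (xii), derive network_up, power_on, led_red, overheat, replace_psu, boot_ok.
Round 2 — (v), (vi), derive log_uploaded, no_display.
Round 3 — (ii), derive update_required.
Round 4 — (x), derive ship_unit.
Closure: {beep_code_3, bios_posted, boot_ok, cable_seated, disk_detected, driver_loaded, fan_spinning, firmware_stale, led_green, led_red, log_uploaded, network_up, no_display, overheat, power_on, psu_ok, replace_psu, reseat_ram, safe_mode, ship_unit, temp_high, ticket_escalated, update_required} — 23 facts.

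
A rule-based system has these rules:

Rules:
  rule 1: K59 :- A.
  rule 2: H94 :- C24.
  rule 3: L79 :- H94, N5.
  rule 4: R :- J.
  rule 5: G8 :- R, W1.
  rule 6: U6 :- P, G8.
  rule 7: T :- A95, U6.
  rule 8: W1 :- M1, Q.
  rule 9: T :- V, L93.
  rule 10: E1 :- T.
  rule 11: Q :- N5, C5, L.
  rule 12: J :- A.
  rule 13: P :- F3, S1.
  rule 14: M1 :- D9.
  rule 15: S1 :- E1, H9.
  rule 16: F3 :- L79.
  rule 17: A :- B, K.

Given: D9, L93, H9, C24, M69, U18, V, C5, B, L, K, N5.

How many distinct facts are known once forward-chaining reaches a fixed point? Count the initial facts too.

28

Round 1 — rule 2, rule 9, rule 11, rule 14, rule 17, derive H94, T, Q, M1, A.
Round 2 — rule 1, rule 3, rule 8, rule 10, rule 12, derive K59, L79, W1, E1, J.
Round 3 — rule 4, rule 15, rule 16, derive R, S1, F3.
Round 4 — rule 5, rule 13, derive G8, P.
Round 5 — rule 6, derive U6.
Closure: {A, B, C24, C5, D9, E1, F3, G8, H9, H94, J, K, K59, L, L79, L93, M1, M69, N5, P, Q, R, S1, T, U18, U6, V, W1} — 28 facts.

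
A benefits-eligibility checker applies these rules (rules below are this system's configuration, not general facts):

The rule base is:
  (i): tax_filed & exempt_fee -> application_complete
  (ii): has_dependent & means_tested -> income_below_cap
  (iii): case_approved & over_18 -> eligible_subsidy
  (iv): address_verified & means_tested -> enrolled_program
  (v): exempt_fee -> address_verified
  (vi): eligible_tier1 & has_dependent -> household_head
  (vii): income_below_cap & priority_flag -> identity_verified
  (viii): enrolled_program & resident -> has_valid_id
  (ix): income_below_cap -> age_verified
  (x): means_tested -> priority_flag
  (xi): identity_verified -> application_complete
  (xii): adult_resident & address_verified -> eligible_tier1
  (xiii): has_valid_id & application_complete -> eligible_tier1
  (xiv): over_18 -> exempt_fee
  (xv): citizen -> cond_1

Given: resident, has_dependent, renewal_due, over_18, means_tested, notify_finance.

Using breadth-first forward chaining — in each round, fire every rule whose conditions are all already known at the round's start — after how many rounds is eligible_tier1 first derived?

Round 1 — (ii), (x), (xiv), derive income_below_cap, priority_flag, exempt_fee.
Round 2 — (v), (vii), (ix), derive address_verified, identity_verified, age_verified.
Round 3 — (iv), (xi), derive enrolled_program, application_complete.
Round 4 — (viii), derive has_valid_id.
Round 5 — (xiii), derive eligible_tier1.
eligible_tier1 first appears in round 5.

5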